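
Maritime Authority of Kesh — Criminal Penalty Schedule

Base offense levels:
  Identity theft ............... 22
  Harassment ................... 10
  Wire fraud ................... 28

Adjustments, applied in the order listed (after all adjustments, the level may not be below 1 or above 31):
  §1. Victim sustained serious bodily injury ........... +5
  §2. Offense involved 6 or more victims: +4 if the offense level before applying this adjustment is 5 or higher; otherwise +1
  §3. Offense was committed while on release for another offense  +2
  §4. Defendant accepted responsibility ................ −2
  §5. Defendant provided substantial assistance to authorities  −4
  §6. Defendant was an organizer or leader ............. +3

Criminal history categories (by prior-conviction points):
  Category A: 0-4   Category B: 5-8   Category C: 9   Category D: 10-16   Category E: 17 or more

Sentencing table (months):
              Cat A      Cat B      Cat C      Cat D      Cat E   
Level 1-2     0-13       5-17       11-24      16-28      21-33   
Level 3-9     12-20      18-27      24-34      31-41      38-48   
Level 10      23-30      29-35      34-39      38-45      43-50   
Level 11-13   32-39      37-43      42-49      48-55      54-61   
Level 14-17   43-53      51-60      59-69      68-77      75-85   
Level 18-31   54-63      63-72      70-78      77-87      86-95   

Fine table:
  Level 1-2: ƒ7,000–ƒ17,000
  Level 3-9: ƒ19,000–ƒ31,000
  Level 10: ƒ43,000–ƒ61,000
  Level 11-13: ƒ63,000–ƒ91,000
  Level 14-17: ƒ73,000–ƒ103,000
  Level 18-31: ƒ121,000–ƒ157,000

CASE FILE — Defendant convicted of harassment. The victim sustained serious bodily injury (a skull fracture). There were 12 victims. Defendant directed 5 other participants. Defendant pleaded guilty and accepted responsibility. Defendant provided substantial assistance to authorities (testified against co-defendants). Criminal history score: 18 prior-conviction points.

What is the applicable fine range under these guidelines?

Base offense level for harassment: 10.
§1 applies: 10 + 5 = 15.
§2 applies (level before this adjustment is 15 ≥ 5, so +4): 15 + 4 = 19.
§4 applies: 19 − 2 = 17.
§5 applies: 17 − 4 = 13.
§6 applies: 13 + 3 = 16.
Final offense level: 16.
Level 16 falls in the 14-17 band.
Fine table: Level 14-17 → ƒ73,000–ƒ103,000.

ƒ73,000–ƒ103,000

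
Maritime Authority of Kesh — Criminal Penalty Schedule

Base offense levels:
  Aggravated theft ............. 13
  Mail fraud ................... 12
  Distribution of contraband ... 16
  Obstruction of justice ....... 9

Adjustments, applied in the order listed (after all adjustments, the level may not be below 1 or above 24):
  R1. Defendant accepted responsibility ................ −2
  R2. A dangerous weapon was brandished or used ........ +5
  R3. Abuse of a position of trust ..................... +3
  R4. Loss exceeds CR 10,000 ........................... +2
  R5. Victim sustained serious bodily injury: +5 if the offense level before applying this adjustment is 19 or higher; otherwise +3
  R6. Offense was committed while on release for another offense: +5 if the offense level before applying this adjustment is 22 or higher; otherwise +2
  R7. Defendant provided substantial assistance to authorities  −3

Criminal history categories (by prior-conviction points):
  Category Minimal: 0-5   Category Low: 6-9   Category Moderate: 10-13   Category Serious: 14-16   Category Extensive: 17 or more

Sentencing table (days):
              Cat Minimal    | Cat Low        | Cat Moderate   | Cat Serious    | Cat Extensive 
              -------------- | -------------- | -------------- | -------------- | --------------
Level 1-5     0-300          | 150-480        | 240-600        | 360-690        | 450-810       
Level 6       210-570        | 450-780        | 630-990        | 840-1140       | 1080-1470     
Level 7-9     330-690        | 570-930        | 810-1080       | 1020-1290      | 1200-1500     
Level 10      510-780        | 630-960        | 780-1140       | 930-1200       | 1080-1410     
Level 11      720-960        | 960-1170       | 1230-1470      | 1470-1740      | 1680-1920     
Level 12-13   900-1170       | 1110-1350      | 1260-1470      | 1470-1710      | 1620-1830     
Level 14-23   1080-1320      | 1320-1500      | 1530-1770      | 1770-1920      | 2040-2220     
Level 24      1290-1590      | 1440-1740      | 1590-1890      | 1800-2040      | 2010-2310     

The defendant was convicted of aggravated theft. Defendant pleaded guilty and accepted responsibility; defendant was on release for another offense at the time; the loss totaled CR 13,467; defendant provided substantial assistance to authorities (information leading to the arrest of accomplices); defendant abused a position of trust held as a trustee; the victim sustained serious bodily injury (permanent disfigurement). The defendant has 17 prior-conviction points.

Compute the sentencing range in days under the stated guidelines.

Base offense level for aggravated theft: 13.
R1 applies: 13 − 2 = 11.
R2 does not apply.
R3 applies: 11 + 3 = 14.
R4 applies: 14 + 2 = 16.
R5 applies (level before this adjustment is 16 < 19, so +3): 16 + 3 = 19.
R6 applies (level before this adjustment is 19 < 22, so +2): 19 + 2 = 21.
R7 applies: 21 − 3 = 18.
Final offense level: 18.
Criminal history: 17 prior points → Category Extensive (17+).
Level 18 falls in the 14-23 band.
Grid: Level 14-23 × Category Extensive = 2040-2220 days.

2040-2220 days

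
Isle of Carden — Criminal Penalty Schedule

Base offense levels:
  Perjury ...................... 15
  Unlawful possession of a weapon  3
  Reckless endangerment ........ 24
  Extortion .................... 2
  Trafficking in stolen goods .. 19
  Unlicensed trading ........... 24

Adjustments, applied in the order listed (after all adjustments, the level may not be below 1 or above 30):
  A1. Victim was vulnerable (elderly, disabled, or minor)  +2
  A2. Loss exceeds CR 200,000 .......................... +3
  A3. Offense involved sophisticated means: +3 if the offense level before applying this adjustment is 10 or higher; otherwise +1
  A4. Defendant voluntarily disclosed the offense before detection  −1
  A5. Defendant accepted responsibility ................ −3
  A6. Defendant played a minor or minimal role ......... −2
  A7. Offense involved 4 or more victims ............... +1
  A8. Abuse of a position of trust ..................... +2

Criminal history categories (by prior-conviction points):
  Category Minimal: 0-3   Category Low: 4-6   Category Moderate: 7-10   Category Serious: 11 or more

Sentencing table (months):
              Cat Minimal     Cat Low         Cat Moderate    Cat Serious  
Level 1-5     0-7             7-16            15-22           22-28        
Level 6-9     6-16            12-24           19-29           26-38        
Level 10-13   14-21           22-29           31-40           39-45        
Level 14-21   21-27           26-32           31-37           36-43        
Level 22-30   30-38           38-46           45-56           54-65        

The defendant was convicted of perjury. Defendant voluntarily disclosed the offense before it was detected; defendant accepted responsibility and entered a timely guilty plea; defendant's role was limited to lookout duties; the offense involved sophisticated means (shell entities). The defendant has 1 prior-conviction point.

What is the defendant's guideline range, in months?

Base offense level for perjury: 15.
A1 does not apply.
A2 does not apply.
A3 applies (level before this adjustment is 15 ≥ 10, so +3): 15 + 3 = 18.
A4 applies: 18 − 1 = 17.
A5 applies: 17 − 3 = 14.
A6 applies: 14 − 2 = 12.
A7 does not apply.
Final offense level: 12.
Criminal history: 1 prior point → Category Minimal (0-3).
Level 12 falls in the 10-13 band.
Grid: Level 10-13 × Category Minimal = 14-21 months.

14-21 months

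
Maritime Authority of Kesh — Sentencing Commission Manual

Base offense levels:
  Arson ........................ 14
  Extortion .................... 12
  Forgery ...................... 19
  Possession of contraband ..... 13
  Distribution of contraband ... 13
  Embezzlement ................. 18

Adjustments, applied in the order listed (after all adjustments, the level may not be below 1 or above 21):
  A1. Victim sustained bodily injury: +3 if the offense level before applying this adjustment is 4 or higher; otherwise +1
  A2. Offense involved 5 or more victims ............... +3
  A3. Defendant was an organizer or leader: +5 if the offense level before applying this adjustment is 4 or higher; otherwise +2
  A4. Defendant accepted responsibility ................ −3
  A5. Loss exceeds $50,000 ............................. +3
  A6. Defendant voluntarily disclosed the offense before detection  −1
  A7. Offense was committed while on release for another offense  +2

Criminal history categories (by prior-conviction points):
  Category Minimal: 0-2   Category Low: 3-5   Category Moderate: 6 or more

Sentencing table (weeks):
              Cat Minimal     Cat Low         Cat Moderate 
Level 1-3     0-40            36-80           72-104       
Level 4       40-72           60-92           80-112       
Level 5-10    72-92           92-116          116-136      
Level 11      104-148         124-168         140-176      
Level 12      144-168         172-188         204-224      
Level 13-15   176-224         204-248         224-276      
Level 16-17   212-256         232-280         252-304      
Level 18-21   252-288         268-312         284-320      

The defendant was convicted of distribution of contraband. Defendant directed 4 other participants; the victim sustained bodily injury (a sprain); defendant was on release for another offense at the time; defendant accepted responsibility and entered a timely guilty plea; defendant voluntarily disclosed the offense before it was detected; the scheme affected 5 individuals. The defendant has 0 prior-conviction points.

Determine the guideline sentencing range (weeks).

Base offense level for distribution of contraband: 13.
A1 applies (level before this adjustment is 13 ≥ 4, so +3): 13 + 3 = 16.
A2 applies: 16 + 3 = 19.
A3 applies (level before this adjustment is 19 ≥ 4, so +5): 19 + 5 = 24.
A4 applies: 24 − 3 = 21.
A6 applies: 21 − 1 = 20.
A7 applies: 20 + 2 = 22.
Level 22 exceeds the maximum of 21; capped at 21.
Final offense level: 21.
Criminal history: 0 prior points → Category Minimal (0-2).
Level 21 falls in the 18-21 band.
Grid: Level 18-21 × Category Minimal = 252-288 weeks.

252-288 weeks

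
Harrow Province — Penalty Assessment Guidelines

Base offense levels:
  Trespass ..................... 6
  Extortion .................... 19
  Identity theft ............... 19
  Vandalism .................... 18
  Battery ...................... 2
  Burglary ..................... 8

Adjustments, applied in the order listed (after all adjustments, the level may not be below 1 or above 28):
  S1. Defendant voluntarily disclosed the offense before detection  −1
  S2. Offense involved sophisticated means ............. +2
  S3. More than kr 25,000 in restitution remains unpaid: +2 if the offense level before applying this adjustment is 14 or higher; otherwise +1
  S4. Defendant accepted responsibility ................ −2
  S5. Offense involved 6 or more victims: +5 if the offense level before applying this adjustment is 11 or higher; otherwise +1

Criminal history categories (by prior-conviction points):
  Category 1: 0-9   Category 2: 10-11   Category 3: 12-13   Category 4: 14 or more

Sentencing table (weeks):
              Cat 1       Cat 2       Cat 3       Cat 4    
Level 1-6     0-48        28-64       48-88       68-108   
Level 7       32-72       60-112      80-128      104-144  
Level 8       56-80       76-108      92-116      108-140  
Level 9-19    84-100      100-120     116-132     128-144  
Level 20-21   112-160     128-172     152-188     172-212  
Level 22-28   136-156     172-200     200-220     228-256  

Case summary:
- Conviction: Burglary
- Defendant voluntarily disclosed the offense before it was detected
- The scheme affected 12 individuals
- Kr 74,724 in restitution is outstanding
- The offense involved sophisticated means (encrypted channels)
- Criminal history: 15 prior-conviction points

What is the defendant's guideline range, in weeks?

128-144 weeks

Base offense level for burglary: 8.
S1 applies: 8 − 1 = 7.
S2 applies: 7 + 2 = 9.
S3 applies (level before this adjustment is 9 < 14, so +1): 9 + 1 = 10.
S4 does not apply.
S5 applies (level before this adjustment is 10 < 11, so +1): 10 + 1 = 11.
Final offense level: 11.
Criminal history: 15 prior points → Category 4 (14+).
Level 11 falls in the 9-19 band.
Grid: Level 9-19 × Category 4 = 128-144 weeks.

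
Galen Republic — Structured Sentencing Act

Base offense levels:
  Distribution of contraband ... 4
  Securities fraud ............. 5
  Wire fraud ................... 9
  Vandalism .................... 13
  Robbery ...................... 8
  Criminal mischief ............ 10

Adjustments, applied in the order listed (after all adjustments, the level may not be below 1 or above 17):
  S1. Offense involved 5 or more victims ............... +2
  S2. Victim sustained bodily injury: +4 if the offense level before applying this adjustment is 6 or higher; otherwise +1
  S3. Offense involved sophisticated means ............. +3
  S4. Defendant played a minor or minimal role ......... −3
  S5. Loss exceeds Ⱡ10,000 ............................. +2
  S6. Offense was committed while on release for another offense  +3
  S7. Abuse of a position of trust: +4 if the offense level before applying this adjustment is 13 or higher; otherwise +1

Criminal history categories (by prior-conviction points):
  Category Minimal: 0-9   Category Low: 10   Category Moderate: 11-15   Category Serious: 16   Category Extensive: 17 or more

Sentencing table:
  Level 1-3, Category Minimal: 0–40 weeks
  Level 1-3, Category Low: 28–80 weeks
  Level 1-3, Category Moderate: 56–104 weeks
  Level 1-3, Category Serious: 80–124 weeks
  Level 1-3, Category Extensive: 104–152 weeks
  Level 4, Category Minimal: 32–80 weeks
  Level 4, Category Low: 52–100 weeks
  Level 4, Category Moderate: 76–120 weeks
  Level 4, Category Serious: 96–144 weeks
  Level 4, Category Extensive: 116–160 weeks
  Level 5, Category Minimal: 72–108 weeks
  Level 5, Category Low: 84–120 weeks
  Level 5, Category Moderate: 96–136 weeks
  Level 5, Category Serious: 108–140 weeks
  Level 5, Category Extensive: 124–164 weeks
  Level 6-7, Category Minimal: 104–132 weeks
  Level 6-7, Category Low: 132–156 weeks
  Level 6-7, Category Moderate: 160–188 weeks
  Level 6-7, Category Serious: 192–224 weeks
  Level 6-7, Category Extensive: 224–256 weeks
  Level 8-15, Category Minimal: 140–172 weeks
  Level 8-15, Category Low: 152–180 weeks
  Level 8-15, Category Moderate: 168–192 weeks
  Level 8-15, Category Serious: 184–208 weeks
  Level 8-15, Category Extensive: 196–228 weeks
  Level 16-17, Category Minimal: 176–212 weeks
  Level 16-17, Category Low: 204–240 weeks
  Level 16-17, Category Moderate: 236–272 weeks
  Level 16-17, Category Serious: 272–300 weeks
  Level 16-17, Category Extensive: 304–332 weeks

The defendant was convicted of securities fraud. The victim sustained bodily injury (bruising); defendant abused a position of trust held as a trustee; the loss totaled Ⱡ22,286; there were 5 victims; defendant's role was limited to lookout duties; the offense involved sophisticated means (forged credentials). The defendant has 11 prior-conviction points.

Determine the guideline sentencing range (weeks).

Base offense level for securities fraud: 5.
S1 applies: 5 + 2 = 7.
S2 applies (level before this adjustment is 7 ≥ 6, so +4): 7 + 4 = 11.
S3 applies: 11 + 3 = 14.
S4 applies: 14 − 3 = 11.
S5 applies: 11 + 2 = 13.
S7 applies (level before this adjustment is 13 ≥ 13, so +4): 13 + 4 = 17.
Final offense level: 17.
Criminal history: 11 prior points → Category Moderate (11-15).
Level 17 falls in the 16-17 band.
Grid: Level 16-17 × Category Moderate = 236-272 weeks.

236-272 weeks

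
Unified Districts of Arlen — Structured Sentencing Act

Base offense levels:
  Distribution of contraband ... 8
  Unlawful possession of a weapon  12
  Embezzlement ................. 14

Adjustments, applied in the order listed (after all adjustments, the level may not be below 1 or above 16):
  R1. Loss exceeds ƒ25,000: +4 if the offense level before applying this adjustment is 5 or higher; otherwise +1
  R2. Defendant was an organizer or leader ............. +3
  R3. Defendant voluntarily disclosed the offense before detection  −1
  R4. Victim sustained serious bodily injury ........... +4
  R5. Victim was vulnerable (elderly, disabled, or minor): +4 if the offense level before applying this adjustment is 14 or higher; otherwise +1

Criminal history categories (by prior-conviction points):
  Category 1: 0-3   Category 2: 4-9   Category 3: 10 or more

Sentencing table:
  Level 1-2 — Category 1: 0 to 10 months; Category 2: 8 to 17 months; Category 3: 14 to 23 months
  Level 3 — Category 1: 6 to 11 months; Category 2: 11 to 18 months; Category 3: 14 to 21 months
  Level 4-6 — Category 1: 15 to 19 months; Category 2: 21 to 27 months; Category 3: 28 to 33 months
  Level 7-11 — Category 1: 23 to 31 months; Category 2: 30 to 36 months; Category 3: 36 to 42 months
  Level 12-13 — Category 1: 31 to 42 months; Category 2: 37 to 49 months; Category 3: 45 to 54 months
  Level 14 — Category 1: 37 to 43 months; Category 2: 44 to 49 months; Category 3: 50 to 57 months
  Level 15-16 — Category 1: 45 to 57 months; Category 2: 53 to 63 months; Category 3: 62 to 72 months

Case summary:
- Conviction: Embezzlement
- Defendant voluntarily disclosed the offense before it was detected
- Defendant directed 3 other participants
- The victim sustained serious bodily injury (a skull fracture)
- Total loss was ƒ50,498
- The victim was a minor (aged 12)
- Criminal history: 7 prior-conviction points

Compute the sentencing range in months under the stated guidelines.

53-63 months

Base offense level for embezzlement: 14.
R1 applies (level before this adjustment is 14 ≥ 5, so +4): 14 + 4 = 18.
R2 applies: 18 + 3 = 21.
R3 applies: 21 − 1 = 20.
R4 applies: 20 + 4 = 24.
R5 applies (level before this adjustment is 24 ≥ 14, so +4): 24 + 4 = 28.
Level 28 exceeds the maximum of 16; capped at 16.
Final offense level: 16.
Criminal history: 7 prior points → Category 2 (4-9).
Level 16 falls in the 15-16 band.
Grid: Level 15-16 × Category 2 = 53-63 months.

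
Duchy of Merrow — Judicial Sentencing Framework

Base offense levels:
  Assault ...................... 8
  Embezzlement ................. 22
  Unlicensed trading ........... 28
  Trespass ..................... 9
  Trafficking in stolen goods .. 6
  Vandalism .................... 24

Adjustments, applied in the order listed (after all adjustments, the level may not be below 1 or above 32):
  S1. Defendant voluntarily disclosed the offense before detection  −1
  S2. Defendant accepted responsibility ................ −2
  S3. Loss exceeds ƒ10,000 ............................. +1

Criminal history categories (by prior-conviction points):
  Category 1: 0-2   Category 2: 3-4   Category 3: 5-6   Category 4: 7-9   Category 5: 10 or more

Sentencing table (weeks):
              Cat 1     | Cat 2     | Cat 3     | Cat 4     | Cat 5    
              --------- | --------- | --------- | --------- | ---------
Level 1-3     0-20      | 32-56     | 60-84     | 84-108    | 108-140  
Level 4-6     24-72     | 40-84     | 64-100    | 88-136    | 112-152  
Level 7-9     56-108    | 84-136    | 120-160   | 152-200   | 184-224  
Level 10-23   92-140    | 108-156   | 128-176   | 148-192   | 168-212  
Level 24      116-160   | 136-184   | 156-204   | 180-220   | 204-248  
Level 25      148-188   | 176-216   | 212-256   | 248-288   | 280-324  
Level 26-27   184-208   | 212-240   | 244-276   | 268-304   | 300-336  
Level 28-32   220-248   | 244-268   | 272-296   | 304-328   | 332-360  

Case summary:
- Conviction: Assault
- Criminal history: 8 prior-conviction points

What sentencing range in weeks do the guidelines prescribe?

Base offense level for assault: 8.
Final offense level: 8.
Criminal history: 8 prior points → Category 4 (7-9).
Level 8 falls in the 7-9 band.
Grid: Level 7-9 × Category 4 = 152-200 weeks.

152-200 weeks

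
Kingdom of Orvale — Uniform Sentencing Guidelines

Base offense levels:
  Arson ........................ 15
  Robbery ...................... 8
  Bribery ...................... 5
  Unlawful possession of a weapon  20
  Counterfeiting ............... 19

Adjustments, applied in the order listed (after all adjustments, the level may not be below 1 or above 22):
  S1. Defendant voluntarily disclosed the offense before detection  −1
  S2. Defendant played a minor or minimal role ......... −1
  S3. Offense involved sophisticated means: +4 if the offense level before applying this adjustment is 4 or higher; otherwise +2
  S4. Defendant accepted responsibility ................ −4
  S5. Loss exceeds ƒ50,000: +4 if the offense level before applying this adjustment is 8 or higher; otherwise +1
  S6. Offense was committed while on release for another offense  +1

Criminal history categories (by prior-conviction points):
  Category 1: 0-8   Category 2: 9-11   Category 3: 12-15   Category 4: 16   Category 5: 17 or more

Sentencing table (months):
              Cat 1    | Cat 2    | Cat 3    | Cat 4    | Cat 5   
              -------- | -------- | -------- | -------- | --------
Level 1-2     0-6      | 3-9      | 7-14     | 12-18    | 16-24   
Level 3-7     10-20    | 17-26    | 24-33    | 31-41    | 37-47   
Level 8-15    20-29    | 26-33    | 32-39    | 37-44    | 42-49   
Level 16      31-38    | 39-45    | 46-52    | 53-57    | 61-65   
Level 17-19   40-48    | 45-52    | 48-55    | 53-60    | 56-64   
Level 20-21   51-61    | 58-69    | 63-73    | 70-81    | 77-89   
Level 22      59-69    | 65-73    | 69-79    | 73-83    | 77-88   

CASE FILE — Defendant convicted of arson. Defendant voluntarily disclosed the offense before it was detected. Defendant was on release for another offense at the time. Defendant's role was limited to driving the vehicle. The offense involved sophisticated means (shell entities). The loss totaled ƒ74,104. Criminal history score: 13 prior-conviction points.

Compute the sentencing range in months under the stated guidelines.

69-79 months

Base offense level for arson: 15.
S1 applies: 15 − 1 = 14.
S2 applies: 14 − 1 = 13.
S3 applies (level before this adjustment is 13 ≥ 4, so +4): 13 + 4 = 17.
S5 applies (level before this adjustment is 17 ≥ 8, so +4): 17 + 4 = 21.
S6 applies: 21 + 1 = 22.
Final offense level: 22.
Criminal history: 13 prior points → Category 3 (12-15).
Level 22 falls in the 22 band.
Grid: Level 22 × Category 3 = 69-79 months.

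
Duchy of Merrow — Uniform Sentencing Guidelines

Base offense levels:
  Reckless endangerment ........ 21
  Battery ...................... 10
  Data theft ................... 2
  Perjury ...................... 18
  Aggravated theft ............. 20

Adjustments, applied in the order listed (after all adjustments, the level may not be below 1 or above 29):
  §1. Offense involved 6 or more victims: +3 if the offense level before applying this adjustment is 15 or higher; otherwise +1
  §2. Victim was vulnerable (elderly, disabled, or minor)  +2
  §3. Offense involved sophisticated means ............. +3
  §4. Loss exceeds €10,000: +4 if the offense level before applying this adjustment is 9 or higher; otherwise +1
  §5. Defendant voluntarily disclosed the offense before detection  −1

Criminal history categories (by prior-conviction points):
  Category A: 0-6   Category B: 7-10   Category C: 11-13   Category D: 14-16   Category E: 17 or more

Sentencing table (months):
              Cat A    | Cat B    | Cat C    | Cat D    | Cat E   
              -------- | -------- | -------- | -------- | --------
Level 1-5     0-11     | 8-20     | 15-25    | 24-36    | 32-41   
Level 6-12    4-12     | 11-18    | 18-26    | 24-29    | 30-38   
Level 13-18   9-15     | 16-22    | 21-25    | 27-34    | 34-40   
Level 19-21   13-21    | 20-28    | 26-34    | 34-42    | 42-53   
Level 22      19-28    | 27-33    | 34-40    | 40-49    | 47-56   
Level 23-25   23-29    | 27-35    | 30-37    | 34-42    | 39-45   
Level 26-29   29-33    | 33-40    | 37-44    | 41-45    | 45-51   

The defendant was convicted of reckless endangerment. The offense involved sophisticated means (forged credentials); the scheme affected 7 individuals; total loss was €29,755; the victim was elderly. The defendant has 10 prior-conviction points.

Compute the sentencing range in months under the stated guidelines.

33-40 months

Base offense level for reckless endangerment: 21.
§1 applies (level before this adjustment is 21 ≥ 15, so +3): 21 + 3 = 24.
§2 applies: 24 + 2 = 26.
§3 applies: 26 + 3 = 29.
§4 applies (level before this adjustment is 29 ≥ 9, so +4): 29 + 4 = 33.
Level 33 exceeds the maximum of 29; capped at 29.
Final offense level: 29.
Criminal history: 10 prior points → Category B (7-10).
Level 29 falls in the 26-29 band.
Grid: Level 26-29 × Category B = 33-40 months.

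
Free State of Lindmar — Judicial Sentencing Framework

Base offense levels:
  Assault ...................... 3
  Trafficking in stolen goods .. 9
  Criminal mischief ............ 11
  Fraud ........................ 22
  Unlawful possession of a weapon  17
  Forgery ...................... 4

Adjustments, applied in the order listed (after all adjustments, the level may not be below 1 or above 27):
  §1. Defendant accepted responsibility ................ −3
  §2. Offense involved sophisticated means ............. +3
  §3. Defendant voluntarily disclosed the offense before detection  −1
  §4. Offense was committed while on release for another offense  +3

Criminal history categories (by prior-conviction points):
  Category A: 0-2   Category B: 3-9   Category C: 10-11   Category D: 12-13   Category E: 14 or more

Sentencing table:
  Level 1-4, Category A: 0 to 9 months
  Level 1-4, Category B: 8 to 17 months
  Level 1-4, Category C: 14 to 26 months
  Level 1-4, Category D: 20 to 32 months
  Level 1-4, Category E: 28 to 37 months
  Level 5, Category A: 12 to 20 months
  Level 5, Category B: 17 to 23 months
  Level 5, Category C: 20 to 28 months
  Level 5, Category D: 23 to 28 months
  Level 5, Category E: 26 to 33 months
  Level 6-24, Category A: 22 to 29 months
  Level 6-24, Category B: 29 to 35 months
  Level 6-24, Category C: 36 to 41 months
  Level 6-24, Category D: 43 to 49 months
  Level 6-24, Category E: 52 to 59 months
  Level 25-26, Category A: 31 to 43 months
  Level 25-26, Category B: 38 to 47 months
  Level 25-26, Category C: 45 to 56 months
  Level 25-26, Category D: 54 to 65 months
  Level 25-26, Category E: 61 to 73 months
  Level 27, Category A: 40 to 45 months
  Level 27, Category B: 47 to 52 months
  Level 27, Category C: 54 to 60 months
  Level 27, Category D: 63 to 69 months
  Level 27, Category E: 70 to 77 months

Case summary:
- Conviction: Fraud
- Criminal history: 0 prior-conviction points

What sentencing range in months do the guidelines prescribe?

22-29 months

Base offense level for fraud: 22.
Final offense level: 22.
Criminal history: 0 prior points → Category A (0-2).
Level 22 falls in the 6-24 band.
Grid: Level 6-24 × Category A = 22-29 months.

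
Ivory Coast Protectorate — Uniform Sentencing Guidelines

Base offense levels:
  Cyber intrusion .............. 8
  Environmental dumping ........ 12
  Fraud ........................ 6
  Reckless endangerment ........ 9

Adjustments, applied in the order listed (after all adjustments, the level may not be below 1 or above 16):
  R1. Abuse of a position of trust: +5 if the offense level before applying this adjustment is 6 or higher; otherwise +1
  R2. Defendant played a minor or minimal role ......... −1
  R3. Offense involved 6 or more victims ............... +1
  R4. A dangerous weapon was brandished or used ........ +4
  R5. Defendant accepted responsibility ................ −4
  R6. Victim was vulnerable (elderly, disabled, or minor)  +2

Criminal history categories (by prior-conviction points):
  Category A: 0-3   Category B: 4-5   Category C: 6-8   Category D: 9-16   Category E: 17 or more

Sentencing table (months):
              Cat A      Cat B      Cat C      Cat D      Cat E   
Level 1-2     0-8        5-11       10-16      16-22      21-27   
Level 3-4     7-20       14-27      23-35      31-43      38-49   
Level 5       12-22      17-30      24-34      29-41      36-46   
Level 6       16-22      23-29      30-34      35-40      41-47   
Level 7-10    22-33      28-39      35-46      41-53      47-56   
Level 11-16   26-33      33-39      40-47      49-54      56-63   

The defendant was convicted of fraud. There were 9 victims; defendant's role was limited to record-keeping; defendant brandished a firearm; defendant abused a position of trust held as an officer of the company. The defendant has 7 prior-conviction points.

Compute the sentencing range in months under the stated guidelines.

Base offense level for fraud: 6.
R1 applies (level before this adjustment is 6 ≥ 6, so +5): 6 + 5 = 11.
R2 applies: 11 − 1 = 10.
R3 applies: 10 + 1 = 11.
R4 applies: 11 + 4 = 15.
R5 does not apply.
Final offense level: 15.
Criminal history: 7 prior points → Category C (6-8).
Level 15 falls in the 11-16 band.
Grid: Level 11-16 × Category C = 40-47 months.

40-47 months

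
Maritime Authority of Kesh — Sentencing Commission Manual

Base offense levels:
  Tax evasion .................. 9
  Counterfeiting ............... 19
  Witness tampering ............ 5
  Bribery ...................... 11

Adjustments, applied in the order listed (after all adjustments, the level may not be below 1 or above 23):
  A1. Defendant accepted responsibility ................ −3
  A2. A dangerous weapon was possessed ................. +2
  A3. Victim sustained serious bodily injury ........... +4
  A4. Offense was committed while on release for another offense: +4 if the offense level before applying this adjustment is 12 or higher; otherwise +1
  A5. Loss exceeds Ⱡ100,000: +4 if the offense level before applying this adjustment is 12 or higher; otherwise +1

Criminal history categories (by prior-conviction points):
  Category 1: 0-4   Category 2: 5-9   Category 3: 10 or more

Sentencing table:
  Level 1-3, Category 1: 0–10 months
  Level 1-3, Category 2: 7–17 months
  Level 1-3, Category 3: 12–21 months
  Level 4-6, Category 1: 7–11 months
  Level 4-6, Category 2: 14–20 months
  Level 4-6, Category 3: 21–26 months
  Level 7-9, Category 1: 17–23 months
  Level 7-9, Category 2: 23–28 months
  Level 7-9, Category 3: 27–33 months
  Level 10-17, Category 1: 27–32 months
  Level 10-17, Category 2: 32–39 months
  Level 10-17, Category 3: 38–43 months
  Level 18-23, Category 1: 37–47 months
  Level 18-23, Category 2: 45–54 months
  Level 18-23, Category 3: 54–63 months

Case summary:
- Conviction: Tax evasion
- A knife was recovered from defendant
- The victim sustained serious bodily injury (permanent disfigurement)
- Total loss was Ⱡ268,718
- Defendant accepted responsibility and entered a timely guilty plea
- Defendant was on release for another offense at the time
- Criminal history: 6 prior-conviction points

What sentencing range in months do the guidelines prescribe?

Base offense level for tax evasion: 9.
A1 applies: 9 − 3 = 6.
A2 applies: 6 + 2 = 8.
A3 applies: 8 + 4 = 12.
A4 applies (level before this adjustment is 12 ≥ 12, so +4): 12 + 4 = 16.
A5 applies (level before this adjustment is 16 ≥ 12, so +4): 16 + 4 = 20.
Final offense level: 20.
Criminal history: 6 prior points → Category 2 (5-9).
Level 20 falls in the 18-23 band.
Grid: Level 18-23 × Category 2 = 45-54 months.

45-54 months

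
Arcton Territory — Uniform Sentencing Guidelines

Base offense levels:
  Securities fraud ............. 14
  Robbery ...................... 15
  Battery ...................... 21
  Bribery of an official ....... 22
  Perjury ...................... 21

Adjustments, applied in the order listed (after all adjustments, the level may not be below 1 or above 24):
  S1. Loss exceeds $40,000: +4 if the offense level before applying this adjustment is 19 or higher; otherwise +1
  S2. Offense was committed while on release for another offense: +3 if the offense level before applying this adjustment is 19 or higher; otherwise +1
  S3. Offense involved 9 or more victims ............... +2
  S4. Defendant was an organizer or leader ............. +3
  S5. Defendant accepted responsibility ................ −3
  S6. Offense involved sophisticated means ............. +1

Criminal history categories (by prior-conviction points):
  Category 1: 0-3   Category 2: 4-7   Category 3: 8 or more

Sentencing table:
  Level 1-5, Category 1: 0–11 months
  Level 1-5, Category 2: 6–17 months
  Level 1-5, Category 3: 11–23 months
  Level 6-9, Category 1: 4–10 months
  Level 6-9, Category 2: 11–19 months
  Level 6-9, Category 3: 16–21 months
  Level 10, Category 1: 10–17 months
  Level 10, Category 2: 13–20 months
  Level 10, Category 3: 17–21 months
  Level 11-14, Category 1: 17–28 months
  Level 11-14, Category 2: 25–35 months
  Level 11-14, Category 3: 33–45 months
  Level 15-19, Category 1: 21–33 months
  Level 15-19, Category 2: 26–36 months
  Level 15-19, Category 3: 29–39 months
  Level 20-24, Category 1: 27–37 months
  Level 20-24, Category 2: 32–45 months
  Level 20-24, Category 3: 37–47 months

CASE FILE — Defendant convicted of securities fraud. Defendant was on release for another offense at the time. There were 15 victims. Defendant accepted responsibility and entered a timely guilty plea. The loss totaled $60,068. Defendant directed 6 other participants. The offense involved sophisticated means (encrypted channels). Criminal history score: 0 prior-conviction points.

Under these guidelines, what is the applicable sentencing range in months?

21-33 months

Base offense level for securities fraud: 14.
S1 applies (level before this adjustment is 14 < 19, so +1): 14 + 1 = 15.
S2 applies (level before this adjustment is 15 < 19, so +1): 15 + 1 = 16.
S3 applies: 16 + 2 = 18.
S4 applies: 18 + 3 = 21.
S5 applies: 21 − 3 = 18.
S6 applies: 18 + 1 = 19.
Final offense level: 19.
Criminal history: 0 prior points → Category 1 (0-3).
Level 19 falls in the 15-19 band.
Grid: Level 15-19 × Category 1 = 21-33 months.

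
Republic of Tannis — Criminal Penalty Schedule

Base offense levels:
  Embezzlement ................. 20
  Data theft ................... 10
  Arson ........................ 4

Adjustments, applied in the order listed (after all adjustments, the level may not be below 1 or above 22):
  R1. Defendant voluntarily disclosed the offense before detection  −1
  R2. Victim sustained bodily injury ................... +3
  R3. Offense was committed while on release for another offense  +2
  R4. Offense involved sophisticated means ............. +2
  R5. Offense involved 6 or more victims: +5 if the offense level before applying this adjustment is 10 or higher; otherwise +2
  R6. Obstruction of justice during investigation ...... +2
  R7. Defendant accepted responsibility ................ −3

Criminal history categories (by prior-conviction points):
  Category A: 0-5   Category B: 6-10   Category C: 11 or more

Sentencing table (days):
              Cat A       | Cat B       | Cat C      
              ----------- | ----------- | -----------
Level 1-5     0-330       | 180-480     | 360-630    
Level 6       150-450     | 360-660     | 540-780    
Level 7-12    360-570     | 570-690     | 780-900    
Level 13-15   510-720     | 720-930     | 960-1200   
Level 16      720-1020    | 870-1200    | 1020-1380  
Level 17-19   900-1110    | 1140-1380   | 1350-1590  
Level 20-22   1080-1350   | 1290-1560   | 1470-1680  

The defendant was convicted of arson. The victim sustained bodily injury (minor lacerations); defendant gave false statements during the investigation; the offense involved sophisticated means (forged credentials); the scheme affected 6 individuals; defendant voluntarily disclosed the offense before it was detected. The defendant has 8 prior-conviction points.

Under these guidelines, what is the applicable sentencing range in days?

Base offense level for arson: 4.
R1 applies: 4 − 1 = 3.
R2 applies: 3 + 3 = 6.
R3 does not apply.
R4 applies: 6 + 2 = 8.
R5 applies (level before this adjustment is 8 < 10, so +2): 8 + 2 = 10.
R6 applies: 10 + 2 = 12.
R7 does not apply.
Final offense level: 12.
Criminal history: 8 prior points → Category B (6-10).
Level 12 falls in the 7-12 band.
Grid: Level 7-12 × Category B = 570-690 days.

570-690 days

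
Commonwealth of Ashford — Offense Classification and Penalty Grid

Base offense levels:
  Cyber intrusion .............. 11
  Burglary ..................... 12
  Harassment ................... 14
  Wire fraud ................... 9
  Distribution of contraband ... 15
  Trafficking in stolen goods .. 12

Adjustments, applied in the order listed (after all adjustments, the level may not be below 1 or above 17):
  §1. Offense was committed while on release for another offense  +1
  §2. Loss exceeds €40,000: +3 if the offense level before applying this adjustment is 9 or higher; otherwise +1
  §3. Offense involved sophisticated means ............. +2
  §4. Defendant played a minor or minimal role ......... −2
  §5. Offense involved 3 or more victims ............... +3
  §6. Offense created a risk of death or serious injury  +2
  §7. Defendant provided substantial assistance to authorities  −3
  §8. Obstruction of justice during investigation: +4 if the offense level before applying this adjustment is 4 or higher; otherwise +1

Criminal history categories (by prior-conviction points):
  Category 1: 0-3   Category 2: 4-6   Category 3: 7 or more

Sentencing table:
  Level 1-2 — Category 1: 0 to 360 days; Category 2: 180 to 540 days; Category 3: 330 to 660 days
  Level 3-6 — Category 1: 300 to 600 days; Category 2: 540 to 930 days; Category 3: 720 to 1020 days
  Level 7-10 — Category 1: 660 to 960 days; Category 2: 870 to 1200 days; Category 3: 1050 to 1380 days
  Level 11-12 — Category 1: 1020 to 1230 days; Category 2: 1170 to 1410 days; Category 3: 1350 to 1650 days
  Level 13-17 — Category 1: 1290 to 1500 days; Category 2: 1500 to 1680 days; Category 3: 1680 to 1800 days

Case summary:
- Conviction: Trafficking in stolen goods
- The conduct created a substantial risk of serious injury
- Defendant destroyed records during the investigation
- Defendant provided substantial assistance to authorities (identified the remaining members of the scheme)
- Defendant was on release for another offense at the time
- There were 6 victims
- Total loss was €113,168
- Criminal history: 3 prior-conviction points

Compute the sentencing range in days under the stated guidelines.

1290-1500 days

Base offense level for trafficking in stolen goods: 12.
§1 applies: 12 + 1 = 13.
§2 applies (level before this adjustment is 13 ≥ 9, so +3): 13 + 3 = 16.
§5 applies: 16 + 3 = 19.
§6 applies: 19 + 2 = 21.
§7 applies: 21 − 3 = 18.
§8 applies (level before this adjustment is 18 ≥ 4, so +4): 18 + 4 = 22.
Level 22 exceeds the maximum of 17; capped at 17.
Final offense level: 17.
Criminal history: 3 prior points → Category 1 (0-3).
Level 17 falls in the 13-17 band.
Grid: Level 13-17 × Category 1 = 1290-1500 days.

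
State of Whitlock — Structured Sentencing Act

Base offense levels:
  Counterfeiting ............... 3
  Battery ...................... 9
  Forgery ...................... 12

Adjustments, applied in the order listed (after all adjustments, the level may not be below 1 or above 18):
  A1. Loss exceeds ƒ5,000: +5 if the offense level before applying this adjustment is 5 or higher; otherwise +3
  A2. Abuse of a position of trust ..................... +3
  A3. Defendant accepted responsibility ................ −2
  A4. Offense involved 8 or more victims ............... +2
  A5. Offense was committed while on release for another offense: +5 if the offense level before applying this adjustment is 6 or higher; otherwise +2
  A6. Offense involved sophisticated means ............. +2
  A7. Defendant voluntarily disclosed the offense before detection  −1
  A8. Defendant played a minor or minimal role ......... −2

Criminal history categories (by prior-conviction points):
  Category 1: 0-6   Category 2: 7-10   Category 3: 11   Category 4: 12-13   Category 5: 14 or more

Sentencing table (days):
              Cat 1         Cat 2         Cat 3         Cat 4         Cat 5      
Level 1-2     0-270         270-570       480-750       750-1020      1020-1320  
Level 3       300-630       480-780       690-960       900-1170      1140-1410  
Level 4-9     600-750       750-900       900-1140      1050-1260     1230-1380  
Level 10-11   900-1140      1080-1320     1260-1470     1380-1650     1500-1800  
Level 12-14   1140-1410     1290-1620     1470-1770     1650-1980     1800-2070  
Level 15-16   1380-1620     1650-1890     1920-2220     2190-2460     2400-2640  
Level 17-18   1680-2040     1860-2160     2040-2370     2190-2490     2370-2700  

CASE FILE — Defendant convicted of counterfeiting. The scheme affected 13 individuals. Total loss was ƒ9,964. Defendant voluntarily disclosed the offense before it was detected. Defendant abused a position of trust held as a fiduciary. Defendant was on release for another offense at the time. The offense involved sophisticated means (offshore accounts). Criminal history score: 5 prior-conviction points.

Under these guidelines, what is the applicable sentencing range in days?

Base offense level for counterfeiting: 3.
A1 applies (level before this adjustment is 3 < 5, so +3): 3 + 3 = 6.
A2 applies: 6 + 3 = 9.
A4 applies: 9 + 2 = 11.
A5 applies (level before this adjustment is 11 ≥ 6, so +5): 11 + 5 = 16.
A6 applies: 16 + 2 = 18.
A7 applies: 18 − 1 = 17.
Final offense level: 17.
Criminal history: 5 prior points → Category 1 (0-6).
Level 17 falls in the 17-18 band.
Grid: Level 17-18 × Category 1 = 1680-2040 days.

1680-2040 days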